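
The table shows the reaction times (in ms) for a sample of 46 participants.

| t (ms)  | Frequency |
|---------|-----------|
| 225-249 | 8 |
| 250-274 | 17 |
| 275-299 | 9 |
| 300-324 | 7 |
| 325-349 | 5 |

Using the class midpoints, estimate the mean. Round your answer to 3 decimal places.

278.304

Midpoints: 237, 262, 287, 312, 337
Σfm = 8×237 + 17×262 + 9×287 + 7×312 + 5×337 = 12802
n = Σf = 46
Mean = 12802 / 46 = 278.3043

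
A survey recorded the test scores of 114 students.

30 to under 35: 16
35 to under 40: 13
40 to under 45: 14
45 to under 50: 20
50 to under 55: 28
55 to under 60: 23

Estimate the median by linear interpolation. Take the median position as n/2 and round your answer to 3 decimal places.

48.500

Cumulative frequencies: 16, 29, 43, 63, 91, 114
n = 114; position = n/2 = 57.
This falls in the class 45 to under 50: L = 45, F = 43, f = 20, h = 5.
Median ≈ 45 + ((57 − 43) / 20) × 5 = 48.5000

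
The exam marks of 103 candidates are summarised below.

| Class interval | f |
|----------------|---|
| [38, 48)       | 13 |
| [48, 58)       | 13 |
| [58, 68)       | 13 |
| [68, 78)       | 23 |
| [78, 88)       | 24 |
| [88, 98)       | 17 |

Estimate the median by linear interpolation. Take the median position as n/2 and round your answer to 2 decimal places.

73.43

Cumulative frequencies: 13, 26, 39, 62, 86, 103
n = 103; position = n/2 = 51.5.
This falls in the class [68, 78): L = 68, F = 39, f = 23, h = 10.
Median ≈ 68 + ((51.5 − 39) / 23) × 10 = 73.4348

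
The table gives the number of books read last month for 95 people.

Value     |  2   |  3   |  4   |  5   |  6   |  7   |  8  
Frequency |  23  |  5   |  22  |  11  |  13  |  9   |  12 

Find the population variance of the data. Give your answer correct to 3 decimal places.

Values: 2, 3, 4, 5, 6, 7, 8
n = 95, Σfx = 441, mean = 4.6421
Σfx² = 2441
Σf(x − x̄)² = Σfx² − (Σfx)²/n = 2441 − 441²/95 = 393.8316
Population variance = 393.8316 / 95 = 4.1456

4.146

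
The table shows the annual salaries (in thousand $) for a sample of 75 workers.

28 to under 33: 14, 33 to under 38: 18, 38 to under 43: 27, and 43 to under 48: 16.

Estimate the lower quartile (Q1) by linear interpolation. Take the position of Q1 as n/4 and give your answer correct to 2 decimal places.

34.32

Cumulative frequencies: 14, 32, 59, 75
n = 75; position = n/4 = 18.75.
This falls in the class 33 to under 38: L = 33, F = 14, f = 18, h = 5.
Lower quartile ≈ 33 + ((18.75 − 14) / 18) × 5 = 34.3194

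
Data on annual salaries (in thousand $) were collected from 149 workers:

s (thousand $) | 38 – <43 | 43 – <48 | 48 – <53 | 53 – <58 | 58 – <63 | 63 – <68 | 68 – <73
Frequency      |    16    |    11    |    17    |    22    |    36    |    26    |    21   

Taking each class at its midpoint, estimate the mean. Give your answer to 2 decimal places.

57.65

Midpoints: 40.5, 45.5, 50.5, 55.5, 60.5, 65.5, 70.5
Σfm = 16×40.5 + 11×45.5 + 17×50.5 + 22×55.5 + 36×60.5 + 26×65.5 + 21×70.5 = 8589.5
n = Σf = 149
Mean = 8589.5 / 149 = 57.6477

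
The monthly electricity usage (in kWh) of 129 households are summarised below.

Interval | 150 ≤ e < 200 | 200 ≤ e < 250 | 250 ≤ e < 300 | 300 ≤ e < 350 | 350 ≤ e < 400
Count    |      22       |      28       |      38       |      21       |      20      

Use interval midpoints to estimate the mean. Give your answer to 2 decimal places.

270.74

Midpoints: 175, 225, 275, 325, 375
Σfm = 22×175 + 28×225 + 38×275 + 21×325 + 20×375 = 34925
n = Σf = 129
Mean = 34925 / 129 = 270.7364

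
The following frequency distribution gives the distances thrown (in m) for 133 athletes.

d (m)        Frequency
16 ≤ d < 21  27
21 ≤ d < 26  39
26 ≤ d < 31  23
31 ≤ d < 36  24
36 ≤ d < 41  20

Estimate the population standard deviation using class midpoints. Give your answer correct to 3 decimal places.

Midpoints: 18.5, 23.5, 28.5, 33.5, 38.5
n = 133, Σfm = 3645.5, mean = 27.4098
Σfm² = 106039.25
Σf(m − x̄)² = Σfm² − (Σfm)²/n = 106039.25 − 3645.5²/133 = 6116.9173
Population variance = 6116.9173 / 133 = 45.9919
Standard deviation = √45.9919 = 6.7817

6.782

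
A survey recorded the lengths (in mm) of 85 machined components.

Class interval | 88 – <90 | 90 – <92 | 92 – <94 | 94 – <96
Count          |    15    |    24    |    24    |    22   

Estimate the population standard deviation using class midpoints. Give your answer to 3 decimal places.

2.103

Midpoints: 89, 91, 93, 95
n = 85, Σfm = 7841, mean = 92.2471
Σfm² = 723685
Σf(m − x̄)² = Σfm² − (Σfm)²/n = 723685 − 7841²/85 = 375.8118
Population variance = 375.8118 / 85 = 4.4213
Standard deviation = √4.4213 = 2.1027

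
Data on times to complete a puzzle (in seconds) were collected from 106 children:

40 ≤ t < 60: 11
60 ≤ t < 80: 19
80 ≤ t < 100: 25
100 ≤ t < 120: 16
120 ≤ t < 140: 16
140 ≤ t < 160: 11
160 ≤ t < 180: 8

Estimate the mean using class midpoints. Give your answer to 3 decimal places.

103.585

Midpoints: 50, 70, 90, 110, 130, 150, 170
Σfm = 11×50 + 19×70 + 25×90 + 16×110 + 16×130 + 11×150 + 8×170 = 10980
n = Σf = 106
Mean = 10980 / 106 = 103.5849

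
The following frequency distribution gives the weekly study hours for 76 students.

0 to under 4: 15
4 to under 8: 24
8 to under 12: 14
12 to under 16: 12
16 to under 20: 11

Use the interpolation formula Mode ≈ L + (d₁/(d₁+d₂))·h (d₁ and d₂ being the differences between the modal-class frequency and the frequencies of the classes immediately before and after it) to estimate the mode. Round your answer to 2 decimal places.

5.89

Modal class: 4 to under 8 (highest frequency 24).
d₁ = 24 − 15 = 9, d₂ = 24 − 14 = 10
Mode ≈ 4 + (9/(9+10)) × 4 = 4 + 1.8947 = 5.8947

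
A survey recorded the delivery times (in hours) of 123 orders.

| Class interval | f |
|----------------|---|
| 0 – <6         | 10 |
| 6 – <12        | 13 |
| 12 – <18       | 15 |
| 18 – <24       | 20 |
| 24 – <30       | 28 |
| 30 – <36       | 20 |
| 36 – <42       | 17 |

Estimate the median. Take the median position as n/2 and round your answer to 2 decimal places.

Cumulative frequencies: 10, 23, 38, 58, 86, 106, 123
n = 123; position = n/2 = 61.5.
This falls in the class 24 – <30: L = 24, F = 58, f = 28, h = 6.
Median ≈ 24 + ((61.5 − 58) / 28) × 6 = 24.7500

24.75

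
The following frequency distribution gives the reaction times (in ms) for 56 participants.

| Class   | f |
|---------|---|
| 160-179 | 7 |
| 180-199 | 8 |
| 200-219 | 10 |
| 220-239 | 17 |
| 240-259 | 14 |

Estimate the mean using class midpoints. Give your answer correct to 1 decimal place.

217.7

Midpoints: 169.5, 189.5, 209.5, 229.5, 249.5
Σfm = 7×169.5 + 8×189.5 + 10×209.5 + 17×229.5 + 14×249.5 = 12192
n = Σf = 56
Mean = 12192 / 56 = 217.7143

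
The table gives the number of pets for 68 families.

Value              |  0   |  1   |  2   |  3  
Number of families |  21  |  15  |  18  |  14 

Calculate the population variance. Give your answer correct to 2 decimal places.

1.26

Values: 0, 1, 2, 3
n = 68, Σfx = 93, mean = 1.3676
Σfx² = 213
Σf(x − x̄)² = Σfx² − (Σfx)²/n = 213 − 93²/68 = 85.8088
Population variance = 85.8088 / 68 = 1.2619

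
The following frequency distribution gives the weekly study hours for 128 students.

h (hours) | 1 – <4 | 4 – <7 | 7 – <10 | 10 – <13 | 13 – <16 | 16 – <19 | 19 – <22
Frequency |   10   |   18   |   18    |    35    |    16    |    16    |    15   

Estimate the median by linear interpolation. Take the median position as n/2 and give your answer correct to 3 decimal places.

11.543

Cumulative frequencies: 10, 28, 46, 81, 97, 113, 128
n = 128; position = n/2 = 64.
This falls in the class 10 – <13: L = 10, F = 46, f = 35, h = 3.
Median ≈ 10 + ((64 − 46) / 35) × 3 = 11.5429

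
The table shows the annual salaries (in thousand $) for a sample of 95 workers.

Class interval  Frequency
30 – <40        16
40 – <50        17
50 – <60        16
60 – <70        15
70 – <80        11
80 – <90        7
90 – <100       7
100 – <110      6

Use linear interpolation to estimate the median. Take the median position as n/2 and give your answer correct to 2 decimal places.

Cumulative frequencies: 16, 33, 49, 64, 75, 82, 89, 95
n = 95; position = n/2 = 47.5.
This falls in the class 50 – <60: L = 50, F = 33, f = 16, h = 10.
Median ≈ 50 + ((47.5 − 33) / 16) × 10 = 59.0625

59.06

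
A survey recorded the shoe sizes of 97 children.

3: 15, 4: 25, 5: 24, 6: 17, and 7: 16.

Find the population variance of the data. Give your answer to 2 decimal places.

Values: 3, 4, 5, 6, 7
n = 97, Σfx = 479, mean = 4.9381
Σfx² = 2531
Σf(x − x̄)² = Σfx² − (Σfx)²/n = 2531 − 479²/97 = 165.6289
Population variance = 165.6289 / 97 = 1.7075

1.71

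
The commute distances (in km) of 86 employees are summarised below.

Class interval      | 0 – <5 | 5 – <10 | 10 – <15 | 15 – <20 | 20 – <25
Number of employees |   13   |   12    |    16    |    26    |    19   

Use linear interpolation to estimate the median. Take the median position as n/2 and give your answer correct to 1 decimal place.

15.4

Cumulative frequencies: 13, 25, 41, 67, 86
n = 86; position = n/2 = 43.
This falls in the class 15 – <20: L = 15, F = 41, f = 26, h = 5.
Median ≈ 15 + ((43 − 41) / 26) × 5 = 15.3846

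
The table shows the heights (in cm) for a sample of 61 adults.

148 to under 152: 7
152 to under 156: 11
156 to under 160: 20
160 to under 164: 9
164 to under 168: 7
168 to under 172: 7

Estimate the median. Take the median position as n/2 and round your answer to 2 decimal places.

158.50

Cumulative frequencies: 7, 18, 38, 47, 54, 61
n = 61; position = n/2 = 30.5.
This falls in the class 156 to under 160: L = 156, F = 18, f = 20, h = 4.
Median ≈ 156 + ((30.5 − 18) / 20) × 4 = 158.5000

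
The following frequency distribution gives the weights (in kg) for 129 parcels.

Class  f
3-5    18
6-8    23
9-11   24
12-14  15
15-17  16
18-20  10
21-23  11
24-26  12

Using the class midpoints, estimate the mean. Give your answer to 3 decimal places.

12.837

Midpoints: 4, 7, 10, 13, 16, 19, 22, 25
Σfm = 18×4 + 23×7 + 24×10 + 15×13 + 16×16 + 10×19 + 11×22 + 12×25 = 1656
n = Σf = 129
Mean = 1656 / 129 = 12.8372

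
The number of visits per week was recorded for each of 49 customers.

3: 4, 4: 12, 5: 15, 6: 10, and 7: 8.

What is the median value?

Cumulative frequencies: 4, 16, 31, 41, 49
n = 49, so the median is the value in position (n+1)/2 = 25.
Position 25 falls at value 5.

5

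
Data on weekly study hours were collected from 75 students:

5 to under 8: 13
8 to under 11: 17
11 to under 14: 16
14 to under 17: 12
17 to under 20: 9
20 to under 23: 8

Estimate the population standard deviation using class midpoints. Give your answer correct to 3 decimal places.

4.742

Midpoints: 6.5, 9.5, 12.5, 15.5, 18.5, 21.5
n = 75, Σfm = 970.5, mean = 12.9400
Σfm² = 14244.75
Σf(m − x̄)² = Σfm² − (Σfm)²/n = 14244.75 − 970.5²/75 = 1686.4800
Population variance = 1686.4800 / 75 = 22.4864
Standard deviation = √22.4864 = 4.7420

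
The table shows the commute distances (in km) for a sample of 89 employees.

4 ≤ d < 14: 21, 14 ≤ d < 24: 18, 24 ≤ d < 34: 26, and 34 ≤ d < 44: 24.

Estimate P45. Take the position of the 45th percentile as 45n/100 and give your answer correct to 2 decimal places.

Cumulative frequencies: 21, 39, 65, 89
n = 89; position = 45n/100 = 40.05.
This falls in the class 24 ≤ d < 34: L = 24, F = 39, f = 26, h = 10.
45th percentile ≈ 24 + ((40.05 − 39) / 26) × 10 = 24.4038

24.40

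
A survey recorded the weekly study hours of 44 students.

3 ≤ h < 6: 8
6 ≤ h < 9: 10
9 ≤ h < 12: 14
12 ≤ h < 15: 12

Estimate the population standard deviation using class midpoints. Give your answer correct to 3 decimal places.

3.183

Midpoints: 4.5, 7.5, 10.5, 13.5
n = 44, Σfm = 420, mean = 9.5455
Σfm² = 4455
Σf(m − x̄)² = Σfm² − (Σfm)²/n = 4455 − 420²/44 = 445.9091
Population variance = 445.9091 / 44 = 10.1343
Standard deviation = √10.1343 = 3.1834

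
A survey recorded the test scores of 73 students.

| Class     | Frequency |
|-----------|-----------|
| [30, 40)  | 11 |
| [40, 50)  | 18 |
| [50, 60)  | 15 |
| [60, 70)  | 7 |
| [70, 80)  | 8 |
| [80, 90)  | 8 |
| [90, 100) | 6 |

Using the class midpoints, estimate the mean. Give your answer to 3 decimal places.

59.247

Midpoints: 35, 45, 55, 65, 75, 85, 95
Σfm = 11×35 + 18×45 + 15×55 + 7×65 + 8×75 + 8×85 + 6×95 = 4325
n = Σf = 73
Mean = 4325 / 73 = 59.2466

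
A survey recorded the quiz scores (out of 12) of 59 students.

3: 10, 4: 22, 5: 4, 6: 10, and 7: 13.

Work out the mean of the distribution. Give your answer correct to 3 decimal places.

Values: 3, 4, 5, 6, 7
Σfx = 10×3 + 22×4 + 4×5 + 10×6 + 13×7 = 289
n = Σf = 59
Mean = 289 / 59 = 4.8983

4.898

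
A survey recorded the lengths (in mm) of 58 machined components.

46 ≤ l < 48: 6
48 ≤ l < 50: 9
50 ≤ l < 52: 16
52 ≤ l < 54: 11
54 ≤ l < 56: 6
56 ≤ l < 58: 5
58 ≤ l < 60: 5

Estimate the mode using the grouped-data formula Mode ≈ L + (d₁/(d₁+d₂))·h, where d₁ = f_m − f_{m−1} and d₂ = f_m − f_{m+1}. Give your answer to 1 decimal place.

Modal class: 50 ≤ l < 52 (highest frequency 16).
d₁ = 16 − 9 = 7, d₂ = 16 − 11 = 5
Mode ≈ 50 + (7/(7+5)) × 2 = 50 + 1.1667 = 51.1667

51.2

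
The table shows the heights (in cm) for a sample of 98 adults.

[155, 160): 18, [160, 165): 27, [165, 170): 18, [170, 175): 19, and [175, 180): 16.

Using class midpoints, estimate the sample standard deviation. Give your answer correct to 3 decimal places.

6.821

Midpoints: 157.5, 162.5, 167.5, 172.5, 177.5
n = 98, Σfm = 16355, mean = 166.8878
Σfm² = 2733962.5
Σf(m − x̄)² = Σfm² − (Σfm)²/n = 2733962.5 − 16355²/98 = 4513.2653
Sample variance = 4513.2653 / 97 = 46.5285
Standard deviation = √46.5285 = 6.8212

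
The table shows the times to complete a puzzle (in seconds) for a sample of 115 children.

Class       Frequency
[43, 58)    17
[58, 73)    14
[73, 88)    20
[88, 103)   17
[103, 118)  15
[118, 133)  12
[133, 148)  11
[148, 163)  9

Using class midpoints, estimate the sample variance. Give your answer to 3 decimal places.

Midpoints: 50.5, 65.5, 80.5, 95.5, 110.5, 125.5, 140.5, 155.5
n = 115, Σfm = 11117.5, mean = 96.6739
Σfm² = 1194988.75
Σf(m − x̄)² = Σfm² − (Σfm)²/n = 1194988.75 − 11117.5²/115 = 120216.5217
Sample variance = 120216.5217 / 114 = 1054.5309

1054.531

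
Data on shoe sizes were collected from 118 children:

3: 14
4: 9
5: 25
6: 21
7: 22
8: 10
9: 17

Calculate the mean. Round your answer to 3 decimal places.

6.068

Values: 3, 4, 5, 6, 7, 8, 9
Σfx = 14×3 + 9×4 + 25×5 + 21×6 + 22×7 + 10×8 + 17×9 = 716
n = Σf = 118
Mean = 716 / 118 = 6.0678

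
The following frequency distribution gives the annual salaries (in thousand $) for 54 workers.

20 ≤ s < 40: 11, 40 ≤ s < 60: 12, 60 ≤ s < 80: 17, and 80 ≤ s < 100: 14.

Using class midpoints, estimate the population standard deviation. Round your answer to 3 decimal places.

Midpoints: 30, 50, 70, 90
n = 54, Σfm = 3380, mean = 62.5926
Σfm² = 236600
Σf(m − x̄)² = Σfm² − (Σfm)²/n = 236600 − 3380²/54 = 25037.0370
Population variance = 25037.0370 / 54 = 463.6488
Standard deviation = √463.6488 = 21.5325

21.533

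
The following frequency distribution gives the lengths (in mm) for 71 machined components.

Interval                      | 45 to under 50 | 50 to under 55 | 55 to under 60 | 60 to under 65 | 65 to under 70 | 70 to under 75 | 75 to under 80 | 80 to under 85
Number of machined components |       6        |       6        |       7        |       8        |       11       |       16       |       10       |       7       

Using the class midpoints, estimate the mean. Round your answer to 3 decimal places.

Midpoints: 47.5, 52.5, 57.5, 62.5, 67.5, 72.5, 77.5, 82.5
Σfm = 6×47.5 + 6×52.5 + 7×57.5 + 8×62.5 + 11×67.5 + 16×72.5 + 10×77.5 + 7×82.5 = 4757.5
n = Σf = 71
Mean = 4757.5 / 71 = 67.0070

67.007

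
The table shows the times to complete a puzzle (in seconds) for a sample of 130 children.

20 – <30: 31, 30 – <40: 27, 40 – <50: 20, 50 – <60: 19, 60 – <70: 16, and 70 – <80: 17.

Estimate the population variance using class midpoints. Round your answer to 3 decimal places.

296.692

Midpoints: 25, 35, 45, 55, 65, 75
n = 130, Σfm = 5980, mean = 46.0000
Σfm² = 313650
Σf(m − x̄)² = Σfm² − (Σfm)²/n = 313650 − 5980²/130 = 38570.0000
Population variance = 38570.0000 / 130 = 296.6923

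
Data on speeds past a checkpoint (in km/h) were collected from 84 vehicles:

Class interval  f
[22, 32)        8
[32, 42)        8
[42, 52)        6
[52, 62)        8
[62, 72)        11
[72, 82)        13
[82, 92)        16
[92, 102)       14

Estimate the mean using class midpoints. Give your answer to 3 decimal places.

68.310

Midpoints: 27, 37, 47, 57, 67, 77, 87, 97
Σfm = 8×27 + 8×37 + 6×47 + 8×57 + 11×67 + 13×77 + 16×87 + 14×97 = 5738
n = Σf = 84
Mean = 5738 / 84 = 68.3095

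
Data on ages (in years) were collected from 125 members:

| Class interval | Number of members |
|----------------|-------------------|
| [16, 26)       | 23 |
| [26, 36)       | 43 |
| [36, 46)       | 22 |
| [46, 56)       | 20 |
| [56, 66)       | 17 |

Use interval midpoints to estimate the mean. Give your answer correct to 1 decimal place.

38.2

Midpoints: 21, 31, 41, 51, 61
Σfm = 23×21 + 43×31 + 22×41 + 20×51 + 17×61 = 4775
n = Σf = 125
Mean = 4775 / 125 = 38.2000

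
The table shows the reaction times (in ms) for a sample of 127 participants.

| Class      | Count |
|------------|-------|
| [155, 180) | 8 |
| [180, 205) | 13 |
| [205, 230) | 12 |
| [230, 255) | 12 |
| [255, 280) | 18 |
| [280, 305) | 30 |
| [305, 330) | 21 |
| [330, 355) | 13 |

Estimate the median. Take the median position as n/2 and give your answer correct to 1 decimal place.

280.4

Cumulative frequencies: 8, 21, 33, 45, 63, 93, 114, 127
n = 127; position = n/2 = 63.5.
This falls in the class [280, 305): L = 280, F = 63, f = 30, h = 25.
Median ≈ 280 + ((63.5 − 63) / 30) × 25 = 280.4167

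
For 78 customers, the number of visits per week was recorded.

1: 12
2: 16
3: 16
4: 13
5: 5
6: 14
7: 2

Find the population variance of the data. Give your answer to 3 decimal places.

Values: 1, 2, 3, 4, 5, 6, 7
n = 78, Σfx = 267, mean = 3.4231
Σfx² = 1155
Σf(x − x̄)² = Σfx² − (Σfx)²/n = 1155 − 267²/78 = 241.0385
Population variance = 241.0385 / 78 = 3.0902

3.090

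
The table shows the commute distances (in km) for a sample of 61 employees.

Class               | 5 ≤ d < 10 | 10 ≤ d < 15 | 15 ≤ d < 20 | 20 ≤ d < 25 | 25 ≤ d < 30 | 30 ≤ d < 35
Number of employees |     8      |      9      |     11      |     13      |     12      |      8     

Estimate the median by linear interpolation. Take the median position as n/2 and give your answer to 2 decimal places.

Cumulative frequencies: 8, 17, 28, 41, 53, 61
n = 61; position = n/2 = 30.5.
This falls in the class 20 ≤ d < 25: L = 20, F = 28, f = 13, h = 5.
Median ≈ 20 + ((30.5 − 28) / 13) × 5 = 20.9615

20.96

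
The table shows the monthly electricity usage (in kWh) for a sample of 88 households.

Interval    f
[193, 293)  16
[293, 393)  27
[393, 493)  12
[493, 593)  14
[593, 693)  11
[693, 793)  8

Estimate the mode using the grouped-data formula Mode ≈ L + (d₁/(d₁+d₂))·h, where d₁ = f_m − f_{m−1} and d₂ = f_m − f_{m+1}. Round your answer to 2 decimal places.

Modal class: [293, 393) (highest frequency 27).
d₁ = 27 − 16 = 11, d₂ = 27 − 12 = 15
Mode ≈ 293 + (11/(11+15)) × 100 = 293 + 42.3077 = 335.3077

335.31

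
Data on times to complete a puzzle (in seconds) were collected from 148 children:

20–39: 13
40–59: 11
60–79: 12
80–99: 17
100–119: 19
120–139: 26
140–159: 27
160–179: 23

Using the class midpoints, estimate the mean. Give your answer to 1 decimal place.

112.6

Midpoints: 29.5, 49.5, 69.5, 89.5, 109.5, 129.5, 149.5, 169.5
Σfm = 13×29.5 + 11×49.5 + 12×69.5 + 17×89.5 + 19×109.5 + 26×129.5 + 27×149.5 + 23×169.5 = 16666
n = Σf = 148
Mean = 16666 / 148 = 112.6081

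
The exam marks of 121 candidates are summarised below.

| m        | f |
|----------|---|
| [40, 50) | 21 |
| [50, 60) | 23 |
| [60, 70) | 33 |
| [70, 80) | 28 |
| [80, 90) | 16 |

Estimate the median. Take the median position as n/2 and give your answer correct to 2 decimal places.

65.00

Cumulative frequencies: 21, 44, 77, 105, 121
n = 121; position = n/2 = 60.5.
This falls in the class [60, 70): L = 60, F = 44, f = 33, h = 10.
Median ≈ 60 + ((60.5 − 44) / 33) × 10 = 65.0000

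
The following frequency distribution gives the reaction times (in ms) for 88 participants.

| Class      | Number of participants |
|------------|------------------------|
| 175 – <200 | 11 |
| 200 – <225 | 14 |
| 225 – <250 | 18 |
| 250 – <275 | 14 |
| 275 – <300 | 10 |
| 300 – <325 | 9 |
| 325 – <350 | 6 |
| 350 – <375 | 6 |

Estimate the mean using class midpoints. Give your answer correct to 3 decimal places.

Midpoints: 187.5, 212.5, 237.5, 262.5, 287.5, 312.5, 337.5, 362.5
Σfm = 11×187.5 + 14×212.5 + 18×237.5 + 14×262.5 + 10×287.5 + 9×312.5 + 6×337.5 + 6×362.5 = 22875
n = Σf = 88
Mean = 22875 / 88 = 259.9432

259.943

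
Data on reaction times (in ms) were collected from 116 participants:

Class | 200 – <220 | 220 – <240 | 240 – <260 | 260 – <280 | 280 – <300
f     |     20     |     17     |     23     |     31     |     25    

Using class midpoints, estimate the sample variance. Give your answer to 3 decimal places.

775.772

Midpoints: 210, 230, 250, 270, 290
n = 116, Σfm = 29480, mean = 254.1379
Σfm² = 7581200
Σf(m − x̄)² = Σfm² − (Σfm)²/n = 7581200 − 29480²/116 = 89213.7931
Sample variance = 89213.7931 / 115 = 775.7721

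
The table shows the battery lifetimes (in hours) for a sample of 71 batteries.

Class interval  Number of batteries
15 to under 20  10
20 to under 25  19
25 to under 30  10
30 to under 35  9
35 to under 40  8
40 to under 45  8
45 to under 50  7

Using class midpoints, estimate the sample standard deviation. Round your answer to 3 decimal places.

Midpoints: 17.5, 22.5, 27.5, 32.5, 37.5, 42.5, 47.5
n = 71, Σfm = 2142.5, mean = 30.1761
Σfm² = 71243.75
Σf(m − x̄)² = Σfm² − (Σfm)²/n = 71243.75 − 2142.5²/71 = 6591.5493
Sample variance = 6591.5493 / 70 = 94.1650
Standard deviation = √94.1650 = 9.7039

9.704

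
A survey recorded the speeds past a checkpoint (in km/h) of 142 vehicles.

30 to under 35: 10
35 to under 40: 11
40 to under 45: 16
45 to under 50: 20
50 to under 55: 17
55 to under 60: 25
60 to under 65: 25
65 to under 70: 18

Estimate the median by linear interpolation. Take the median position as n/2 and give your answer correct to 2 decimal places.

Cumulative frequencies: 10, 21, 37, 57, 74, 99, 124, 142
n = 142; position = n/2 = 71.
This falls in the class 50 to under 55: L = 50, F = 57, f = 17, h = 5.
Median ≈ 50 + ((71 − 57) / 17) × 5 = 54.1176

54.12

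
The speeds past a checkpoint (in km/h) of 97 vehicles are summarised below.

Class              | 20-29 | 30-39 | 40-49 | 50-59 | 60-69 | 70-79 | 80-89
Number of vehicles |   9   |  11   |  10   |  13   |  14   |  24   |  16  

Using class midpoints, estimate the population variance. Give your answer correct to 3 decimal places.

373.387

Midpoints: 24.5, 34.5, 44.5, 54.5, 64.5, 74.5, 84.5
n = 97, Σfm = 5796.5, mean = 59.7577
Σfm² = 382604.25
Σf(m − x̄)² = Σfm² − (Σfm)²/n = 382604.25 − 5796.5²/97 = 36218.5567
Population variance = 36218.5567 / 97 = 373.3872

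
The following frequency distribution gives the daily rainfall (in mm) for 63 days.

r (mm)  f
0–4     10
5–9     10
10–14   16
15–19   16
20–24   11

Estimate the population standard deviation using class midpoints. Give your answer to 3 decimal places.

6.576

Midpoints: 2, 7, 12, 17, 22
n = 63, Σfm = 796, mean = 12.6349
Σfm² = 12782
Σf(m − x̄)² = Σfm² − (Σfm)²/n = 12782 − 796²/63 = 2724.6032
Population variance = 2724.6032 / 63 = 43.2477
Standard deviation = √43.2477 = 6.5763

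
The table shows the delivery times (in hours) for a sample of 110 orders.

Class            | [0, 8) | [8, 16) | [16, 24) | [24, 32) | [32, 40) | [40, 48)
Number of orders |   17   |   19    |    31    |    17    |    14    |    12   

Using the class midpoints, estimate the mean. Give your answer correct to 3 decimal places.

22.036

Midpoints: 4, 12, 20, 28, 36, 44
Σfm = 17×4 + 19×12 + 31×20 + 17×28 + 14×36 + 12×44 = 2424
n = Σf = 110
Mean = 2424 / 110 = 22.0364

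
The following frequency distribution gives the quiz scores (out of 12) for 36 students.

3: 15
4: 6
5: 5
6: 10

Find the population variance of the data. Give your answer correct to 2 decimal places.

Values: 3, 4, 5, 6
n = 36, Σfx = 154, mean = 4.2778
Σfx² = 716
Σf(x − x̄)² = Σfx² − (Σfx)²/n = 716 − 154²/36 = 57.2222
Population variance = 57.2222 / 36 = 1.5895

1.59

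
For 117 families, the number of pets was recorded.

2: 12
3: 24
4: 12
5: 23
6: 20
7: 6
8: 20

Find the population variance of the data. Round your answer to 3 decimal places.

Values: 2, 3, 4, 5, 6, 7, 8
n = 117, Σfx = 581, mean = 4.9658
Σfx² = 3325
Σf(x − x̄)² = Σfx² − (Σfx)²/n = 3325 − 581²/117 = 439.8632
Population variance = 439.8632 / 117 = 3.7595

3.760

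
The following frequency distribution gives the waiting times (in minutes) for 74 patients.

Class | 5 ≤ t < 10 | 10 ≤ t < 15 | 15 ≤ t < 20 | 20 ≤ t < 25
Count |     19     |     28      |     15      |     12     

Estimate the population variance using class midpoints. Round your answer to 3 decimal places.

25.877

Midpoints: 7.5, 12.5, 17.5, 22.5
n = 74, Σfm = 1025, mean = 13.8514
Σfm² = 16112.5
Σf(m − x̄)² = Σfm² − (Σfm)²/n = 16112.5 − 1025²/74 = 1914.8649
Population variance = 1914.8649 / 74 = 25.8766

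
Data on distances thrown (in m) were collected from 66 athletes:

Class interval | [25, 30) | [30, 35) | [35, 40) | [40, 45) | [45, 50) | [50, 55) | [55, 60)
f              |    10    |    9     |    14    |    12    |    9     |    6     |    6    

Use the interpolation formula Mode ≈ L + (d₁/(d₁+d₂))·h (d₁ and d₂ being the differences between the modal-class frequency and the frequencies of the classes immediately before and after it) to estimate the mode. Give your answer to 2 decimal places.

Modal class: [35, 40) (highest frequency 14).
d₁ = 14 − 9 = 5, d₂ = 14 − 12 = 2
Mode ≈ 35 + (5/(5+2)) × 5 = 35 + 3.5714 = 38.5714

38.57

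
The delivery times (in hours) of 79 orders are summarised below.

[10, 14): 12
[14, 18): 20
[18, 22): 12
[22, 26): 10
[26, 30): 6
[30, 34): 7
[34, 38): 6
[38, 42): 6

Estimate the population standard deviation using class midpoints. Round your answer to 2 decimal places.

8.72

Midpoints: 12, 16, 20, 24, 28, 32, 36, 40
n = 79, Σfm = 1792, mean = 22.6835
Σfm² = 46656
Σf(m − x̄)² = Σfm² − (Σfm)²/n = 46656 − 1792²/79 = 6007.0886
Population variance = 6007.0886 / 79 = 76.0391
Standard deviation = √76.0391 = 8.7200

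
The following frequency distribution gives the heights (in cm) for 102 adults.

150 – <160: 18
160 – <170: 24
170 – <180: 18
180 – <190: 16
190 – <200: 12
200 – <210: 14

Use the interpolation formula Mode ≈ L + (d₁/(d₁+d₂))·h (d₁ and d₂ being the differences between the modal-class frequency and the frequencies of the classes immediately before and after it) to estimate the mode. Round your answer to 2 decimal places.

165.00

Modal class: 160 – <170 (highest frequency 24).
d₁ = 24 − 18 = 6, d₂ = 24 − 18 = 6
Mode ≈ 160 + (6/(6+6)) × 10 = 160 + 5.0000 = 165.0000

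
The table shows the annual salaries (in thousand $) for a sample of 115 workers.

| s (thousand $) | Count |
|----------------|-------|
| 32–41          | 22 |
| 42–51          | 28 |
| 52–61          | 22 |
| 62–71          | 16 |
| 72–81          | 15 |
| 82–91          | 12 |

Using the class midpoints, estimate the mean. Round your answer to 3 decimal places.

57.370

Midpoints: 36.5, 46.5, 56.5, 66.5, 76.5, 86.5
Σfm = 22×36.5 + 28×46.5 + 22×56.5 + 16×66.5 + 15×76.5 + 12×86.5 = 6597.5
n = Σf = 115
Mean = 6597.5 / 115 = 57.3696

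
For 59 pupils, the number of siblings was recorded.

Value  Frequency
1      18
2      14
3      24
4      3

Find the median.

2

Cumulative frequencies: 18, 32, 56, 59
n = 59, so the median is the value in position (n+1)/2 = 30.
Position 30 falls at value 2.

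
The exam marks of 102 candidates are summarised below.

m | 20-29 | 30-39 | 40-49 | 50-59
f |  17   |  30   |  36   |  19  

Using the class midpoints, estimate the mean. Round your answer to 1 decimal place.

40.1

Midpoints: 24.5, 34.5, 44.5, 54.5
Σfm = 17×24.5 + 30×34.5 + 36×44.5 + 19×54.5 = 4089
n = Σf = 102
Mean = 4089 / 102 = 40.0882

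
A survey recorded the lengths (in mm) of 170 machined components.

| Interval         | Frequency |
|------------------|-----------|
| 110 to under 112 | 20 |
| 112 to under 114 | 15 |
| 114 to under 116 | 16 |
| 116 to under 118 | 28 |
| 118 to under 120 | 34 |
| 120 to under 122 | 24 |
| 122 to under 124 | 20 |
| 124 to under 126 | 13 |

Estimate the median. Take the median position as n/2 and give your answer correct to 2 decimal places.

Cumulative frequencies: 20, 35, 51, 79, 113, 137, 157, 170
n = 170; position = n/2 = 85.
This falls in the class 118 to under 120: L = 118, F = 79, f = 34, h = 2.
Median ≈ 118 + ((85 − 79) / 34) × 2 = 118.3529

118.35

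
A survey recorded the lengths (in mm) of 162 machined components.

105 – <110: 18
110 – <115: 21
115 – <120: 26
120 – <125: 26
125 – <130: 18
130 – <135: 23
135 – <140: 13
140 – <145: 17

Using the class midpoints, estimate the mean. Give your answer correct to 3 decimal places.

Midpoints: 107.5, 112.5, 117.5, 122.5, 127.5, 132.5, 137.5, 142.5
Σfm = 18×107.5 + 21×112.5 + 26×117.5 + 26×122.5 + 18×127.5 + 23×132.5 + 13×137.5 + 17×142.5 = 20090
n = Σf = 162
Mean = 20090 / 162 = 124.0123

124.012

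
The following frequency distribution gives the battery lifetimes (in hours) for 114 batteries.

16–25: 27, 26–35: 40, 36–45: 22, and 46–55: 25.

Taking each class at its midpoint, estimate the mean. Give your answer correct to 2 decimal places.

34.45

Midpoints: 20.5, 30.5, 40.5, 50.5
Σfm = 27×20.5 + 40×30.5 + 22×40.5 + 25×50.5 = 3927
n = Σf = 114
Mean = 3927 / 114 = 34.4474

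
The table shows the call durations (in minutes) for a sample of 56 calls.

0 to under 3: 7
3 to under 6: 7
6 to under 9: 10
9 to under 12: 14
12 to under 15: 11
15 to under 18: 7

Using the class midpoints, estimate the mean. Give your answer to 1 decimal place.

9.4

Midpoints: 1.5, 4.5, 7.5, 10.5, 13.5, 16.5
Σfm = 7×1.5 + 7×4.5 + 10×7.5 + 14×10.5 + 11×13.5 + 7×16.5 = 528
n = Σf = 56
Mean = 528 / 56 = 9.4286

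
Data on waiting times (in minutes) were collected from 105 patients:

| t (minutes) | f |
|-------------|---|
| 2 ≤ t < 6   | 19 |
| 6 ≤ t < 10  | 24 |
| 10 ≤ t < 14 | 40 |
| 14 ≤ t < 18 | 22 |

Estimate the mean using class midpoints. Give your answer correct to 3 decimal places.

10.476

Midpoints: 4, 8, 12, 16
Σfm = 19×4 + 24×8 + 40×12 + 22×16 = 1100
n = Σf = 105
Mean = 1100 / 105 = 10.4762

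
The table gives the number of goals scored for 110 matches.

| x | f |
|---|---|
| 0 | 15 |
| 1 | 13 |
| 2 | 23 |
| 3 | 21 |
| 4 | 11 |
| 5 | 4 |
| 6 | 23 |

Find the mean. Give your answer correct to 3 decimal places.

Values: 0, 1, 2, 3, 4, 5, 6
Σfx = 15×0 + 13×1 + 23×2 + 21×3 + 11×4 + 4×5 + 23×6 = 324
n = Σf = 110
Mean = 324 / 110 = 2.9455

2.945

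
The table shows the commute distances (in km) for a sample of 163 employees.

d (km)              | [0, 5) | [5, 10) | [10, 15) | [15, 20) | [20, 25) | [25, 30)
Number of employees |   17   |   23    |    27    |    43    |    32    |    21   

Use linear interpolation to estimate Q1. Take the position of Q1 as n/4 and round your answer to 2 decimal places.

Cumulative frequencies: 17, 40, 67, 110, 142, 163
n = 163; position = n/4 = 40.75.
This falls in the class [10, 15): L = 10, F = 40, f = 27, h = 5.
Lower quartile ≈ 10 + ((40.75 − 40) / 27) × 5 = 10.1389

10.14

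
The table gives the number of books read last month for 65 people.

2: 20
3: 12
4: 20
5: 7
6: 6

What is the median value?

Cumulative frequencies: 20, 32, 52, 59, 65
n = 65, so the median is the value in position (n+1)/2 = 33.
Position 33 falls at value 4.

4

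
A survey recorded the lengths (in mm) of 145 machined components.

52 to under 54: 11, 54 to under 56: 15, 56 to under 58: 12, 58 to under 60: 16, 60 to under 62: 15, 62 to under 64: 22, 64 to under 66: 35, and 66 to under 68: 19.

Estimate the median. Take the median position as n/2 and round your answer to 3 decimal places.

62.318

Cumulative frequencies: 11, 26, 38, 54, 69, 91, 126, 145
n = 145; position = n/2 = 72.5.
This falls in the class 62 to under 64: L = 62, F = 69, f = 22, h = 2.
Median ≈ 62 + ((72.5 − 69) / 22) × 2 = 62.3182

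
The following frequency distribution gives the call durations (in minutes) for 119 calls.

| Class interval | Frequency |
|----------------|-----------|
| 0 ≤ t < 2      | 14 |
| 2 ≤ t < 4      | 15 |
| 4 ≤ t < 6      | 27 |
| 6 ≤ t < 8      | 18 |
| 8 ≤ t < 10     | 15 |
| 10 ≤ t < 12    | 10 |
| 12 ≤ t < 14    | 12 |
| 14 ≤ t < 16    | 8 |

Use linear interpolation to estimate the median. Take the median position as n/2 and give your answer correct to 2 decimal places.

Cumulative frequencies: 14, 29, 56, 74, 89, 99, 111, 119
n = 119; position = n/2 = 59.5.
This falls in the class 6 ≤ t < 8: L = 6, F = 56, f = 18, h = 2.
Median ≈ 6 + ((59.5 − 56) / 18) × 2 = 6.3889

6.39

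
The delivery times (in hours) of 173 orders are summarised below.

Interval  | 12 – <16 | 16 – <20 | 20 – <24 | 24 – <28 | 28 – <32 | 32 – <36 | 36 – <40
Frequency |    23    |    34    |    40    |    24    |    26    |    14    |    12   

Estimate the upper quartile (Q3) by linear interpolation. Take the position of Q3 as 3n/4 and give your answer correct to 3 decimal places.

Cumulative frequencies: 23, 57, 97, 121, 147, 161, 173
n = 173; position = 3n/4 = 129.75.
This falls in the class 28 – <32: L = 28, F = 121, f = 26, h = 4.
Upper quartile ≈ 28 + ((129.75 − 121) / 26) × 4 = 29.3462

29.346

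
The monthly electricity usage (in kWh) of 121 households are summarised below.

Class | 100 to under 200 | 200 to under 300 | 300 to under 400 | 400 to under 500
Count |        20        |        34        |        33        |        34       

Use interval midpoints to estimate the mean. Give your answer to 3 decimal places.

316.942

Midpoints: 150, 250, 350, 450
Σfm = 20×150 + 34×250 + 33×350 + 34×450 = 38350
n = Σf = 121
Mean = 38350 / 121 = 316.9421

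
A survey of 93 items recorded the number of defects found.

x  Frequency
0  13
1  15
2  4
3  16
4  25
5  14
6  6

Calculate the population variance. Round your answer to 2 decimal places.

3.40

Values: 0, 1, 2, 3, 4, 5, 6
n = 93, Σfx = 277, mean = 2.9785
Σfx² = 1141
Σf(x − x̄)² = Σfx² − (Σfx)²/n = 1141 − 277²/93 = 315.9570
Population variance = 315.9570 / 93 = 3.3974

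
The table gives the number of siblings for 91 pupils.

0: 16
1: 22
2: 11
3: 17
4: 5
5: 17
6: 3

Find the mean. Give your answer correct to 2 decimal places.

Values: 0, 1, 2, 3, 4, 5, 6
Σfx = 16×0 + 22×1 + 11×2 + 17×3 + 5×4 + 17×5 + 3×6 = 218
n = Σf = 91
Mean = 218 / 91 = 2.3956

2.40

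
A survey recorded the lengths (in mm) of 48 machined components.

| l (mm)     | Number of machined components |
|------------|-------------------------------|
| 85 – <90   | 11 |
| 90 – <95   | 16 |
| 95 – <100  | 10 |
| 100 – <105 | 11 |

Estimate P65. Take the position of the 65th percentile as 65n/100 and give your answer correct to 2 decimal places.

97.10

Cumulative frequencies: 11, 27, 37, 48
n = 48; position = 65n/100 = 31.2.
This falls in the class 95 – <100: L = 95, F = 27, f = 10, h = 5.
65th percentile ≈ 95 + ((31.2 − 27) / 10) × 5 = 97.1000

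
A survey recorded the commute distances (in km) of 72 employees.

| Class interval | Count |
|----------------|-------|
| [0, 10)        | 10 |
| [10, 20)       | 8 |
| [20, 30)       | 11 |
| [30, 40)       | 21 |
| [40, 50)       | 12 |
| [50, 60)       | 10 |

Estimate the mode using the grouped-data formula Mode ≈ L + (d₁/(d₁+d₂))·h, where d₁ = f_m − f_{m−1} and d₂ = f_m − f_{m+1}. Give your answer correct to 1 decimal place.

35.3

Modal class: [30, 40) (highest frequency 21).
d₁ = 21 − 11 = 10, d₂ = 21 − 12 = 9
Mode ≈ 30 + (10/(10+9)) × 10 = 30 + 5.2632 = 35.2632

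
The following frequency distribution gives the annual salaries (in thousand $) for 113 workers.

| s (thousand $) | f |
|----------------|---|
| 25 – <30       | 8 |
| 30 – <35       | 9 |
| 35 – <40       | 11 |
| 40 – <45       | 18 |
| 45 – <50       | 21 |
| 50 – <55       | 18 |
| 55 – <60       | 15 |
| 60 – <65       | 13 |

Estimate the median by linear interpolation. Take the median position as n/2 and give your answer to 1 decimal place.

47.5

Cumulative frequencies: 8, 17, 28, 46, 67, 85, 100, 113
n = 113; position = n/2 = 56.5.
This falls in the class 45 – <50: L = 45, F = 46, f = 21, h = 5.
Median ≈ 45 + ((56.5 − 46) / 21) × 5 = 47.5000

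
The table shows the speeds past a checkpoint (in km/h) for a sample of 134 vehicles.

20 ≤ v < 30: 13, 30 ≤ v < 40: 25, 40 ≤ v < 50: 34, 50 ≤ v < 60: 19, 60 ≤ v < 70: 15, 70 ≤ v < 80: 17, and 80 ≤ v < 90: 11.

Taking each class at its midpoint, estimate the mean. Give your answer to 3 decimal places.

Midpoints: 25, 35, 45, 55, 65, 75, 85
Σfm = 13×25 + 25×35 + 34×45 + 19×55 + 15×65 + 17×75 + 11×85 = 6960
n = Σf = 134
Mean = 6960 / 134 = 51.9403

51.940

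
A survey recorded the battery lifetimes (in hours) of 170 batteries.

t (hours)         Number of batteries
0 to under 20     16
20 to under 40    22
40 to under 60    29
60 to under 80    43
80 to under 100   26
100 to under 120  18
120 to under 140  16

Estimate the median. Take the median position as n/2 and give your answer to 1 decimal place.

68.4

Cumulative frequencies: 16, 38, 67, 110, 136, 154, 170
n = 170; position = n/2 = 85.
This falls in the class 60 to under 80: L = 60, F = 67, f = 43, h = 20.
Median ≈ 60 + ((85 − 67) / 43) × 20 = 68.3721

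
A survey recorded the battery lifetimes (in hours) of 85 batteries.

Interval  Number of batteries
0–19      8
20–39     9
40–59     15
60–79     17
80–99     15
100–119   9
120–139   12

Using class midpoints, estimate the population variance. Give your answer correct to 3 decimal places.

Midpoints: 9.5, 29.5, 49.5, 69.5, 89.5, 109.5, 129.5
n = 85, Σfm = 6147.5, mean = 72.3235
Σfm² = 556731.25
Σf(m − x̄)² = Σfm² − (Σfm)²/n = 556731.25 − 6147.5²/85 = 112122.3529
Population variance = 112122.3529 / 85 = 1319.0865

1319.087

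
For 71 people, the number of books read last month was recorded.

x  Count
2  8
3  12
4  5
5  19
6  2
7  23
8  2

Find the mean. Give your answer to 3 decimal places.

Values: 2, 3, 4, 5, 6, 7, 8
Σfx = 8×2 + 12×3 + 5×4 + 19×5 + 2×6 + 23×7 + 2×8 = 356
n = Σf = 71
Mean = 356 / 71 = 5.0141

5.014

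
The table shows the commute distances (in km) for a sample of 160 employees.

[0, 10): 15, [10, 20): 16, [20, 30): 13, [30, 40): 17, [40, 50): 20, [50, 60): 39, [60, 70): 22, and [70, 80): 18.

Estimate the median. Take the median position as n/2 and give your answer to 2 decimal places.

49.50

Cumulative frequencies: 15, 31, 44, 61, 81, 120, 142, 160
n = 160; position = n/2 = 80.
This falls in the class [40, 50): L = 40, F = 61, f = 20, h = 10.
Median ≈ 40 + ((80 − 61) / 20) × 10 = 49.5000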